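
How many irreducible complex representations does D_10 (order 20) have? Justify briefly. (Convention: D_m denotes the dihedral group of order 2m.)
8

Working: The number of irreducible complex representations of a finite group equals its number of conjugacy classes. D_10 has 8 conjugacy classes (n/2 + 3 for n even), so D_10 (order 20) has exactly 8 irreducible complex representations.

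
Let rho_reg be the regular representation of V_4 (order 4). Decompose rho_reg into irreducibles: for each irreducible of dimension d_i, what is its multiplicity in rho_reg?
Each irreducible V_i of dimension d_i appears with multiplicity d_i, i.e. rho_reg = (direct sum over all irreducibles V_i) d_i V_i. The irreducible dimensions for V_4 are 1, 1, 1, 1: 4 irreducibles of dimension 1, each with multiplicity 1. Total dimension 4*1*1 = 4 = |G|.

Argument: General theorem: in the regular representation of a finite group G, each irreducible appears with multiplicity equal to its dimension. Check: dim(rho_reg) = sum d_i^2 = 1 + 1 + 1 + 1 = 4 = |G|.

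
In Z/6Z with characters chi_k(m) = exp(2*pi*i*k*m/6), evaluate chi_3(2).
chi_3(2) = zeta_6^6 = 1

Working: chi_3(2) = zeta_6^(3*2) = zeta_6^6. Since zeta_6^6 = 1, this equals zeta_6^0 = exp(2*pi*i*0/6) = 1.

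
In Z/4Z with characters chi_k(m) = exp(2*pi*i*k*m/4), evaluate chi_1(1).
chi_1(1) = zeta_4^1 = I

Solution. chi_1(1) = zeta_4^(1*1) = zeta_4^1. Since zeta_4^4 = 1, this equals zeta_4^1 = exp(2*pi*i*1/4) = I.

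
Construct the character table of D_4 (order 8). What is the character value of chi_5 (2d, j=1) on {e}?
Conjugacy classes: {e} of size 1, {r^2} of size 1, {r^1, r^3} of size 2, {s, sr^2, ...} of size 2, {sr, sr^3, ...} of size 2.
Character table:
  irrep \ class              {e} (size 1)  {r^2} (size 1)  {r^1, r^3} (size 2)  {s, sr^2, ...} (size 2)  {sr, sr^3, ...} (size 2)
  chi_1 (triv)               1             1               1                    1                        1                       
  chi_2 (sign: r->1, s->-1)  1             1               1                    -1                       -1                      
  chi_3 (r->-1, s->1)        1             1               -1                   1                        -1                      
  chi_4 (r->-1, s->-1)       1             1               -1                   -1                       1                       
  chi_5 (2d, j=1)            2             -2              0                    0                        0                       

Spot check: chi_5 (2d, j=1) on {e} = 2.

Working: D_4 has order 2*4 = 8 with 5 conjugacy classes, hence 5 irreducibles. Sum of squared dims 1 + 1 + 1 + 1 + 4 = 8 = |G|. Linear characters come from the abelianisation; the 2-dimensional irreps have character r^k -> 2*cos(2*pi*j*k/4), reflections -> 0.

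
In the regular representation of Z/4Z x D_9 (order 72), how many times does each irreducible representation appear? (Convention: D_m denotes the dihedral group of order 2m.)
Each irreducible V_i of dimension d_i appears with multiplicity d_i, i.e. rho_reg = (direct sum over all irreducibles V_i) d_i V_i. The irreducible dimensions for Z/4Z x D_9 are 1, 1, 1, 1, 1, 1, 1, 1, 2, 2, 2, 2, 2, 2, 2, 2, 2, 2, 2, 2, 2, 2, 2, 2: 8 irreducibles of dimension 1, each with multiplicity 1; 16 irreducibles of dimension 2, each with multiplicity 2. Total dimension 8*1*1 + 16*2*2 = 72 = |G|.

Why: General theorem: in the regular representation of a finite group G, each irreducible appears with multiplicity equal to its dimension. Check: dim(rho_reg) = sum d_i^2 = 1 + 1 + 1 + 1 + 1 + 1 + 1 + 1 + 4 + 4 + 4 + 4 + 4 + 4 + 4 + 4 + 4 + 4 + 4 + 4 + 4 + 4 + 4 + 4 = 72 = |G|.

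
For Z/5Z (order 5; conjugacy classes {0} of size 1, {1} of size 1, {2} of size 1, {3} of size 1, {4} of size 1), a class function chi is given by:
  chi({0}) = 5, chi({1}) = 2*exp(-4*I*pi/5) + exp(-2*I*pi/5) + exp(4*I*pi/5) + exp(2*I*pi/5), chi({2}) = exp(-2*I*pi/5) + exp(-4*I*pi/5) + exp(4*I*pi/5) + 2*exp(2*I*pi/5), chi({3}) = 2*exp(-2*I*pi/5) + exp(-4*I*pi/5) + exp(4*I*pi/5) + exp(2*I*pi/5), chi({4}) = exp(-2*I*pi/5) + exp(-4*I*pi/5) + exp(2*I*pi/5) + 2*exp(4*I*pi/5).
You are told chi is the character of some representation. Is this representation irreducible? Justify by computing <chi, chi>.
Not irreducible (reducible): <chi, chi> = 7 > 1.

Solution. <chi, chi> = (1/|G|) sum_C |C| * |chi(C)|^2 = (1/5)[1*|5|^2 + 1*|2*exp(-4*I*pi/5) + exp(-2*I*pi/5) + exp(4*I*pi/5) + exp(2*I*pi/5)|^2 + 1*|exp(-2*I*pi/5) + exp(-4*I*pi/5) + exp(4*I*pi/5) + 2*exp(2*I*pi/5)|^2 + 1*|2*exp(-2*I*pi/5) + exp(-4*I*pi/5) + exp(4*I*pi/5) + exp(2*I*pi/5)|^2 + 1*|exp(-2*I*pi/5) + exp(-4*I*pi/5) + exp(2*I*pi/5) + 2*exp(4*I*pi/5)|^2]
  = (1/5)[(25) + (7 + 5*exp(-2*I*pi/5) + 4*exp(-4*I*pi/5) + 4*exp(4*I*pi/5) + 5*exp(2*I*pi/5)) + (7 + 4*exp(-2*I*pi/5) + 5*exp(-4*I*pi/5) + 5*exp(4*I*pi/5) + 4*exp(2*I*pi/5)) + (7 + 4*exp(-2*I*pi/5) + 5*exp(-4*I*pi/5) + 5*exp(4*I*pi/5) + 4*exp(2*I*pi/5)) + (7 + 5*exp(-2*I*pi/5) + 4*exp(-4*I*pi/5) + 4*exp(4*I*pi/5) + 5*exp(2*I*pi/5))] = 35/5 = 7.
(Exp terms are combined using exp(i*s)*conj(exp(i*t)) = exp(i*(s-t)), and sums of them are collapsed using the identity that for every m > 1 the m distinct m-th roots of unity sum to 0, e.g. 1 + exp(2*I*pi/3) + exp(-2*I*pi/3) = 0.)
A character is irreducible iff <chi, chi> = 1, so this representation is reducible.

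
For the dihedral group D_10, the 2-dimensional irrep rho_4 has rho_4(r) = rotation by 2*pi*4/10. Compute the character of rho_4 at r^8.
chi_{rho_4}(r^8) = 2*cos(2*pi*4*8/10) = -1/2 + sqrt(5)/2

Why: rho_4(r^8) is rotation by angle 2*pi*4*8/10, whose trace is 2*cos(2*pi*4*8/10) = -1/2 + sqrt(5)/2.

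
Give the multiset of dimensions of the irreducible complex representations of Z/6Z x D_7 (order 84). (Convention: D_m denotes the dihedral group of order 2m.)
Dimensions: 1, 1, 1, 1, 1, 1, 1, 1, 1, 1, 1, 1, 2, 2, 2, 2, 2, 2, 2, 2, 2, 2, 2, 2, 2, 2, 2, 2, 2, 2

Why: There are 30 irreducibles (= number of conjugacy classes). Their dimensions d_i satisfy sum d_i^2 = |G| = 84: 1 + 1 + 1 + 1 + 1 + 1 + 1 + 1 + 1 + 1 + 1 + 1 + 4 + 4 + 4 + 4 + 4 + 4 + 4 + 4 + 4 + 4 + 4 + 4 + 4 + 4 + 4 + 4 + 4 + 4 = 84. (For the product with Z/6Z: each of the 6 1-dim characters of Z/6Z tensors with each irrep of D_7, giving 6 copies of each D_7-dimension.)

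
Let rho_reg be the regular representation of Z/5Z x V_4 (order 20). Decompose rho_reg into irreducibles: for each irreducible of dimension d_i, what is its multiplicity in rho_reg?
Each irreducible V_i of dimension d_i appears with multiplicity d_i, i.e. rho_reg = (direct sum over all irreducibles V_i) d_i V_i. The irreducible dimensions for Z/5Z x V_4 are 1, 1, 1, 1, 1, 1, 1, 1, 1, 1, 1, 1, 1, 1, 1, 1, 1, 1, 1, 1: 20 irreducibles of dimension 1, each with multiplicity 1. Total dimension 20*1*1 = 20 = |G|.

Details: General theorem: in the regular representation of a finite group G, each irreducible appears with multiplicity equal to its dimension. Check: dim(rho_reg) = sum d_i^2 = 1 + 1 + 1 + 1 + 1 + 1 + 1 + 1 + 1 + 1 + 1 + 1 + 1 + 1 + 1 + 1 + 1 + 1 + 1 + 1 = 20 = |G|.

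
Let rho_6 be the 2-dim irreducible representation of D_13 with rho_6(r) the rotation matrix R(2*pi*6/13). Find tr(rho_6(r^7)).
chi_{rho_6}(r^7) = 2*cos(2*pi*6*7/13) = 2*cos(84*pi/13)

Why: rho_6(r^7) is rotation by angle 2*pi*6*7/13, whose trace is 2*cos(2*pi*6*7/13) = 2*cos(84*pi/13).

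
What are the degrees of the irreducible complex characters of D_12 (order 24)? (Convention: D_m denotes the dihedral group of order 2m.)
Dimensions: 1, 1, 1, 1, 2, 2, 2, 2, 2

Working: There are 9 irreducibles (= number of conjugacy classes). Their dimensions d_i satisfy sum d_i^2 = |G| = 24: 1 + 1 + 1 + 1 + 4 + 4 + 4 + 4 + 4 = 24.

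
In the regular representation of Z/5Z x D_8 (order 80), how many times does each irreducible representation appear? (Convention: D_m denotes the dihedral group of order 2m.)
Each irreducible V_i of dimension d_i appears with multiplicity d_i, i.e. rho_reg = (direct sum over all irreducibles V_i) d_i V_i. The irreducible dimensions for Z/5Z x D_8 are 1, 1, 1, 1, 1, 1, 1, 1, 1, 1, 1, 1, 1, 1, 1, 1, 1, 1, 1, 1, 2, 2, 2, 2, 2, 2, 2, 2, 2, 2, 2, 2, 2, 2, 2: 20 irreducibles of dimension 1, each with multiplicity 1; 15 irreducibles of dimension 2, each with multiplicity 2. Total dimension 20*1*1 + 15*2*2 = 80 = |G|.

Argument: General theorem: in the regular representation of a finite group G, each irreducible appears with multiplicity equal to its dimension. Check: dim(rho_reg) = sum d_i^2 = 1 + 1 + 1 + 1 + 1 + 1 + 1 + 1 + 1 + 1 + 1 + 1 + 1 + 1 + 1 + 1 + 1 + 1 + 1 + 1 + 4 + 4 + 4 + 4 + 4 + 4 + 4 + 4 + 4 + 4 + 4 + 4 + 4 + 4 + 4 = 80 = |G|.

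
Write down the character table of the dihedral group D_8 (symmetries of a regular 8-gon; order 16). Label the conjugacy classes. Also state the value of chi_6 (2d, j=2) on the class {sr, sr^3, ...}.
Conjugacy classes: {e} of size 1, {r^4} of size 1, {r^1, r^7} of size 2, {r^2, r^6} of size 2, {r^3, r^5} of size 2, {s, sr^2, ...} of size 4, {sr, sr^3, ...} of size 4.
Character table:
  irrep \ class              {e} (size 1)  {r^4} (size 1)  {r^1, r^7} (size 2)  {r^2, r^6} (size 2)  {r^3, r^5} (size 2)  {s, sr^2, ...} (size 4)  {sr, sr^3, ...} (size 4)
  chi_1 (triv)               1             1               1                    1                    1                    1                        1                       
  chi_2 (sign: r->1, s->-1)  1             1               1                    1                    1                    -1                       -1                      
  chi_3 (r->-1, s->1)        1             1               -1                   1                    -1                   1                        -1                      
  chi_4 (r->-1, s->-1)       1             1               -1                   1                    -1                   -1                       1                       
  chi_5 (2d, j=1)            2             -2              sqrt(2)              0                    -sqrt(2)             0                        0                       
  chi_6 (2d, j=2)            2             2               0                    -2                   0                    0                        0                       
  chi_7 (2d, j=3)            2             -2              -sqrt(2)             0                    sqrt(2)              0                        0                       

Spot check: chi_6 (2d, j=2) on {sr, sr^3, ...} = 0.

Reasoning: D_8 has order 2*8 = 16 with 7 conjugacy classes, hence 7 irreducibles. Sum of squared dims 1 + 1 + 1 + 1 + 4 + 4 + 4 = 16 = |G|. Linear characters come from the abelianisation; the 2-dimensional irreps have character r^k -> 2*cos(2*pi*j*k/8), reflections -> 0.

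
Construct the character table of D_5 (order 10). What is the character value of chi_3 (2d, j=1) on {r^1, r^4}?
Conjugacy classes: {e} of size 1, {r^1, r^4} of size 2, {r^2, r^3} of size 2, {s, sr, ..., sr^4} of size 5.
Character table:
  irrep \ class              {e} (size 1)  {r^1, r^4} (size 2)  {r^2, r^3} (size 2)  {s, sr, ..., sr^4} (size 5)
  chi_1 (triv)               1             1                    1                    1                          
  chi_2 (sign: r->1, s->-1)  1             1                    1                    -1                         
  chi_3 (2d, j=1)            2             -1/2 + sqrt(5)/2     -sqrt(5)/2 - 1/2     0                          
  chi_4 (2d, j=2)            2             -sqrt(5)/2 - 1/2     -1/2 + sqrt(5)/2     0                          

Spot check: chi_3 (2d, j=1) on {r^1, r^4} = -1/2 + sqrt(5)/2.

Proof sketch: D_5 has order 2*5 = 10 with 4 conjugacy classes, hence 4 irreducibles. Sum of squared dims 1 + 1 + 4 + 4 = 10 = |G|. Linear characters come from the abelianisation; the 2-dimensional irreps have character r^k -> 2*cos(2*pi*j*k/5), reflections -> 0.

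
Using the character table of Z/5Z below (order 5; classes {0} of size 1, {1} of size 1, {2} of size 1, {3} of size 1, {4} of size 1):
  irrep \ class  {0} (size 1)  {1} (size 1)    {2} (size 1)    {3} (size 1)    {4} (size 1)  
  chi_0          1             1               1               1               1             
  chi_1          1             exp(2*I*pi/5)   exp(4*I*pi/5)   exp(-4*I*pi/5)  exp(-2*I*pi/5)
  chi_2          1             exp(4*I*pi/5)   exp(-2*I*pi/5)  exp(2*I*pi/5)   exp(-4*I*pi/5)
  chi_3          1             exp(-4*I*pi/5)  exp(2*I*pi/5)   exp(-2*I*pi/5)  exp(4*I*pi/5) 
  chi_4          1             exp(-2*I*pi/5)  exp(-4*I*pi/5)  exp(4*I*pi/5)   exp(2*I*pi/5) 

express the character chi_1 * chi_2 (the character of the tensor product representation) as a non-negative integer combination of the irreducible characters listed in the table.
chi_1 tensor chi_2 = chi_3 (all other irreducibles have multiplicity 0).

The character of a tensor product is the pointwise product (chi_1 * chi_2)(C) = chi_1(C) * chi_2(C):
  {0}: (1)*(1), {1}: (exp(2*I*pi/5))*(exp(4*I*pi/5)), {2}: (exp(4*I*pi/5))*(exp(-2*I*pi/5)), {3}: (exp(-4*I*pi/5))*(exp(2*I*pi/5)), {4}: (exp(-2*I*pi/5))*(exp(-4*I*pi/5))
so (chi_1 * chi_2) takes values
  {0} -> 1, {1} -> exp(-4*I*pi/5), {2} -> exp(2*I*pi/5), {3} -> exp(-2*I*pi/5), {4} -> exp(4*I*pi/5).
Now take the inner product of this character with each irreducible chi from the table, <chi_1*chi_2, chi> = (1/5) sum_C |C| (chi_1*chi_2)(C) conj(chi(C)):
  <chi_1*chi_2, chi_0> = (1/5)[1*(1)*conj(1) + 1*(exp(-4*I*pi/5))*conj(1) + 1*(exp(2*I*pi/5))*conj(1) + 1*(exp(-2*I*pi/5))*conj(1) + 1*(exp(4*I*pi/5))*conj(1)]
      = (1/5)[(1) + (exp(-4*I*pi/5)) + (exp(2*I*pi/5)) + (exp(-2*I*pi/5)) + (exp(4*I*pi/5))] = 0/5 = 0
  <chi_1*chi_2, chi_1> = (1/5)[1*(1)*conj(1) + 1*(exp(-4*I*pi/5))*conj(exp(2*I*pi/5)) + 1*(exp(2*I*pi/5))*conj(exp(4*I*pi/5)) + 1*(exp(-2*I*pi/5))*conj(exp(-4*I*pi/5)) + 1*(exp(4*I*pi/5))*conj(exp(-2*I*pi/5))]
      = (1/5)[(1) + (exp(4*I*pi/5)) + (exp(-2*I*pi/5)) + (exp(2*I*pi/5)) + (exp(-4*I*pi/5))] = 0/5 = 0
  <chi_1*chi_2, chi_2> = (1/5)[1*(1)*conj(1) + 1*(exp(-4*I*pi/5))*conj(exp(4*I*pi/5)) + 1*(exp(2*I*pi/5))*conj(exp(-2*I*pi/5)) + 1*(exp(-2*I*pi/5))*conj(exp(2*I*pi/5)) + 1*(exp(4*I*pi/5))*conj(exp(-4*I*pi/5))]
      = (1/5)[(1) + (exp(2*I*pi/5)) + (exp(4*I*pi/5)) + (exp(-4*I*pi/5)) + (exp(-2*I*pi/5))] = 0/5 = 0
  <chi_1*chi_2, chi_3> = (1/5)[1*(1)*conj(1) + 1*(exp(-4*I*pi/5))*conj(exp(-4*I*pi/5)) + 1*(exp(2*I*pi/5))*conj(exp(2*I*pi/5)) + 1*(exp(-2*I*pi/5))*conj(exp(-2*I*pi/5)) + 1*(exp(4*I*pi/5))*conj(exp(4*I*pi/5))]
      = (1/5)[(1) + (1) + (1) + (1) + (1)] = 5/5 = 1
  <chi_1*chi_2, chi_4> = (1/5)[1*(1)*conj(1) + 1*(exp(-4*I*pi/5))*conj(exp(-2*I*pi/5)) + 1*(exp(2*I*pi/5))*conj(exp(-4*I*pi/5)) + 1*(exp(-2*I*pi/5))*conj(exp(4*I*pi/5)) + 1*(exp(4*I*pi/5))*conj(exp(2*I*pi/5))]
      = (1/5)[(1) + (exp(-2*I*pi/5)) + (exp(-4*I*pi/5)) + (exp(4*I*pi/5)) + (exp(2*I*pi/5))] = 0/5 = 0
(Exp terms are combined using exp(i*s)*conj(exp(i*t)) = exp(i*(s-t)), and sums of them are collapsed using the identity that for every m > 1 the m distinct m-th roots of unity sum to 0, e.g. 1 + exp(2*I*pi/3) + exp(-2*I*pi/3) = 0.)
Hence the multiplicities are chi_3: 1. Dimension check: dim(chi_1)*dim(chi_2) = 1*1 = 1 and sum (mult * dim) = 1*1 = 1.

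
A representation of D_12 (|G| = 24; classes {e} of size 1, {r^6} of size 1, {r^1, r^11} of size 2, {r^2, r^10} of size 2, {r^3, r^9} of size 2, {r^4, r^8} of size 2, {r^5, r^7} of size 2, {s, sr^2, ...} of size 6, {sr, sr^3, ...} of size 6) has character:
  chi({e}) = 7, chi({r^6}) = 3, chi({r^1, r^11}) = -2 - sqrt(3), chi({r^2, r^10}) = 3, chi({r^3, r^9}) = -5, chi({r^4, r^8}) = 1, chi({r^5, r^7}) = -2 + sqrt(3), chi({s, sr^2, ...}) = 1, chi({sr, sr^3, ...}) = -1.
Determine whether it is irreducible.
Not irreducible (reducible): <chi, chi> = 7 > 1.

Derivation: <chi, chi> = (1/|G|) sum_C |C| * |chi(C)|^2 = (1/24)[1*|7|^2 + 1*|3|^2 + 2*|-2 - sqrt(3)|^2 + 2*|3|^2 + 2*|-5|^2 + 2*|1|^2 + 2*|-2 + sqrt(3)|^2 + 6*|1|^2 + 6*|-1|^2]
  = (1/24)[(49) + (9) + (8*sqrt(3) + 14) + (18) + (50) + (2) + (14 - 8*sqrt(3)) + (6) + (6)] = 168/24 = 7.
A character is irreducible iff <chi, chi> = 1, so this representation is reducible.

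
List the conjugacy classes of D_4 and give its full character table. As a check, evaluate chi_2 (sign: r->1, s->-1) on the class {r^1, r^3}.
Conjugacy classes: {e} of size 1, {r^2} of size 1, {r^1, r^3} of size 2, {s, sr^2, ...} of size 2, {sr, sr^3, ...} of size 2.
Character table:
  irrep \ class              {e} (size 1)  {r^2} (size 1)  {r^1, r^3} (size 2)  {s, sr^2, ...} (size 2)  {sr, sr^3, ...} (size 2)
  chi_1 (triv)               1             1               1                    1                        1                       
  chi_2 (sign: r->1, s->-1)  1             1               1                    -1                       -1                      
  chi_3 (r->-1, s->1)        1             1               -1                   1                        -1                      
  chi_4 (r->-1, s->-1)       1             1               -1                   -1                       1                       
  chi_5 (2d, j=1)            2             -2              0                    0                        0                       

Spot check: chi_2 (sign: r->1, s->-1) on {r^1, r^3} = 1.

Details: D_4 has order 2*4 = 8 with 5 conjugacy classes, hence 5 irreducibles. Sum of squared dims 1 + 1 + 1 + 1 + 4 = 8 = |G|. Linear characters come from the abelianisation; the 2-dimensional irreps have character r^k -> 2*cos(2*pi*j*k/4), reflections -> 0.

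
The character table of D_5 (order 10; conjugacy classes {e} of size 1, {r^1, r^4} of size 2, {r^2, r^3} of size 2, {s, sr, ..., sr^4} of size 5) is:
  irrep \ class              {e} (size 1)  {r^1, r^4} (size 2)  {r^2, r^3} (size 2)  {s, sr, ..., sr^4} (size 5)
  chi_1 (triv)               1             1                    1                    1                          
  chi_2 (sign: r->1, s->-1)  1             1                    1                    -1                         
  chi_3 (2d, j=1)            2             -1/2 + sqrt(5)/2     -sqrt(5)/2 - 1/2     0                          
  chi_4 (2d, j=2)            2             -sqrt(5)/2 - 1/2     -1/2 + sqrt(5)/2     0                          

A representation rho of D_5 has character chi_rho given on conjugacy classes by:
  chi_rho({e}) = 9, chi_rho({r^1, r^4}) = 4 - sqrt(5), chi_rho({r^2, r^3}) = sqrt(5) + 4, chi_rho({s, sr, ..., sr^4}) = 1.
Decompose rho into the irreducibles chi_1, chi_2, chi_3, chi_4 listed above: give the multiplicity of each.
Multiplicities: chi_1: 3, chi_2: 2, chi_3: 0, chi_4: 2.

Working: Use <chi_rho, chi> = (1/|G|) sum_C |C| * chi_rho(C) * conj(chi(C)) with |G| = 10 for each irreducible chi in the table:
  <chi_rho, chi_1> = (1/10)[1*(9)*conj(1) + 2*(4 - sqrt(5))*conj(1) + 2*(sqrt(5) + 4)*conj(1) + 5*(1)*conj(1)]
      = (1/10)[(9) + (8 - 2*sqrt(5)) + (2*sqrt(5) + 8) + (5)] = 30/10 = 3
  <chi_rho, chi_2> = (1/10)[1*(9)*conj(1) + 2*(4 - sqrt(5))*conj(1) + 2*(sqrt(5) + 4)*conj(1) + 5*(1)*conj(-1)]
      = (1/10)[(9) + (8 - 2*sqrt(5)) + (2*sqrt(5) + 8) + (-5)] = 20/10 = 2
  <chi_rho, chi_3> = (1/10)[1*(9)*conj(2) + 2*(4 - sqrt(5))*conj(-1/2 + sqrt(5)/2) + 2*(sqrt(5) + 4)*conj(-sqrt(5)/2 - 1/2) + 5*(1)*conj(0)]
      = (1/10)[(18) + (-9 + 5*sqrt(5)) + (-5*sqrt(5) - 9) + (0)] = 0/10 = 0
  <chi_rho, chi_4> = (1/10)[1*(9)*conj(2) + 2*(4 - sqrt(5))*conj(-sqrt(5)/2 - 1/2) + 2*(sqrt(5) + 4)*conj(-1/2 + sqrt(5)/2) + 5*(1)*conj(0)]
      = (1/10)[(18) + (1 - 3*sqrt(5)) + (1 + 3*sqrt(5)) + (0)] = 20/10 = 2
Dimension check: dim(rho) = sum (mult * dim) = 3*1 + 2*1 + 0*2 + 2*2 = 9 = chi_rho(e) = 9.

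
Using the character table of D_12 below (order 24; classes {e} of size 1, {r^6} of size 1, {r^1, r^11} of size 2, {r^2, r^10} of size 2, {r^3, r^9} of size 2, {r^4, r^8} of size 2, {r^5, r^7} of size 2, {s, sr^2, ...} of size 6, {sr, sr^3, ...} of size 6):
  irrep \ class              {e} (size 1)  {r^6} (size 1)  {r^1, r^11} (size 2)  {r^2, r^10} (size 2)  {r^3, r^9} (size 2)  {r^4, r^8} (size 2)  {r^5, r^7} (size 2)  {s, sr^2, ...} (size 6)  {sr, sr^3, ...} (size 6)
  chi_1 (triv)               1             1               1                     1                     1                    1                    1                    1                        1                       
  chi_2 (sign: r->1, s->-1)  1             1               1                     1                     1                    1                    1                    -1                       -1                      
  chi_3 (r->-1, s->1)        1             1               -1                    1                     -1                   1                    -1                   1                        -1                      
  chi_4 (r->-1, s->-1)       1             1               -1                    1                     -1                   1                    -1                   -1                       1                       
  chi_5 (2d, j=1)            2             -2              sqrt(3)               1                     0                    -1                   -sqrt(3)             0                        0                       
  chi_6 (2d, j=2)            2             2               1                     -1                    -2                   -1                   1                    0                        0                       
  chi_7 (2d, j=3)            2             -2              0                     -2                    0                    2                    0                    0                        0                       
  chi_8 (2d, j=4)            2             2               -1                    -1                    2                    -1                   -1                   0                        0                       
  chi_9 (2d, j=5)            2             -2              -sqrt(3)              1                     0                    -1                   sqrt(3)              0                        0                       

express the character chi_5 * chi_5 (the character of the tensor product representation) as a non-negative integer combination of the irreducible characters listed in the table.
chi_5 tensor chi_5 = chi_1 + chi_2 + chi_6 (all other irreducibles have multiplicity 0).

Why: The character of a tensor product is the pointwise product (chi_5 * chi_5)(C) = chi_5(C) * chi_5(C):
  {e}: (2)*(2), {r^6}: (-2)*(-2), {r^1, r^11}: (sqrt(3))*(sqrt(3)), {r^2, r^10}: (1)*(1), {r^3, r^9}: (0)*(0), {r^4, r^8}: (-1)*(-1), {r^5, r^7}: (-sqrt(3))*(-sqrt(3)), {s, sr^2, ...}: (0)*(0), {sr, sr^3, ...}: (0)*(0)
so (chi_5 * chi_5) takes values
  {e} -> 4, {r^6} -> 4, {r^1, r^11} -> 3, {r^2, r^10} -> 1, {r^3, r^9} -> 0, {r^4, r^8} -> 1, {r^5, r^7} -> 3, {s, sr^2, ...} -> 0, {sr, sr^3, ...} -> 0.
Now take the inner product of this character with each irreducible chi from the table, <chi_5*chi_5, chi> = (1/24) sum_C |C| (chi_5*chi_5)(C) conj(chi(C)):
  <chi_5*chi_5, chi_1> = (1/24)[1*(4)*conj(1) + 1*(4)*conj(1) + 2*(3)*conj(1) + 2*(1)*conj(1) + 2*(0)*conj(1) + 2*(1)*conj(1) + 2*(3)*conj(1) + 6*(0)*conj(1) + 6*(0)*conj(1)]
      = (1/24)[(4) + (4) + (6) + (2) + (0) + (2) + (6) + (0) + (0)] = 24/24 = 1
  <chi_5*chi_5, chi_2> = (1/24)[1*(4)*conj(1) + 1*(4)*conj(1) + 2*(3)*conj(1) + 2*(1)*conj(1) + 2*(0)*conj(1) + 2*(1)*conj(1) + 2*(3)*conj(1) + 6*(0)*conj(-1) + 6*(0)*conj(-1)]
      = (1/24)[(4) + (4) + (6) + (2) + (0) + (2) + (6) + (0) + (0)] = 24/24 = 1
  <chi_5*chi_5, chi_3> = (1/24)[1*(4)*conj(1) + 1*(4)*conj(1) + 2*(3)*conj(-1) + 2*(1)*conj(1) + 2*(0)*conj(-1) + 2*(1)*conj(1) + 2*(3)*conj(-1) + 6*(0)*conj(1) + 6*(0)*conj(-1)]
      = (1/24)[(4) + (4) + (-6) + (2) + (0) + (2) + (-6) + (0) + (0)] = 0/24 = 0
  <chi_5*chi_5, chi_4> = (1/24)[1*(4)*conj(1) + 1*(4)*conj(1) + 2*(3)*conj(-1) + 2*(1)*conj(1) + 2*(0)*conj(-1) + 2*(1)*conj(1) + 2*(3)*conj(-1) + 6*(0)*conj(-1) + 6*(0)*conj(1)]
      = (1/24)[(4) + (4) + (-6) + (2) + (0) + (2) + (-6) + (0) + (0)] = 0/24 = 0
  <chi_5*chi_5, chi_5> = (1/24)[1*(4)*conj(2) + 1*(4)*conj(-2) + 2*(3)*conj(sqrt(3)) + 2*(1)*conj(1) + 2*(0)*conj(0) + 2*(1)*conj(-1) + 2*(3)*conj(-sqrt(3)) + 6*(0)*conj(0) + 6*(0)*conj(0)]
      = (1/24)[(8) + (-8) + (6*sqrt(3)) + (2) + (0) + (-2) + (-6*sqrt(3)) + (0) + (0)] = 0/24 = 0
  <chi_5*chi_5, chi_6> = (1/24)[1*(4)*conj(2) + 1*(4)*conj(2) + 2*(3)*conj(1) + 2*(1)*conj(-1) + 2*(0)*conj(-2) + 2*(1)*conj(-1) + 2*(3)*conj(1) + 6*(0)*conj(0) + 6*(0)*conj(0)]
      = (1/24)[(8) + (8) + (6) + (-2) + (0) + (-2) + (6) + (0) + (0)] = 24/24 = 1
  <chi_5*chi_5, chi_7> = (1/24)[1*(4)*conj(2) + 1*(4)*conj(-2) + 2*(3)*conj(0) + 2*(1)*conj(-2) + 2*(0)*conj(0) + 2*(1)*conj(2) + 2*(3)*conj(0) + 6*(0)*conj(0) + 6*(0)*conj(0)]
      = (1/24)[(8) + (-8) + (0) + (-4) + (0) + (4) + (0) + (0) + (0)] = 0/24 = 0
  <chi_5*chi_5, chi_8> = (1/24)[1*(4)*conj(2) + 1*(4)*conj(2) + 2*(3)*conj(-1) + 2*(1)*conj(-1) + 2*(0)*conj(2) + 2*(1)*conj(-1) + 2*(3)*conj(-1) + 6*(0)*conj(0) + 6*(0)*conj(0)]
      = (1/24)[(8) + (8) + (-6) + (-2) + (0) + (-2) + (-6) + (0) + (0)] = 0/24 = 0
  <chi_5*chi_5, chi_9> = (1/24)[1*(4)*conj(2) + 1*(4)*conj(-2) + 2*(3)*conj(-sqrt(3)) + 2*(1)*conj(1) + 2*(0)*conj(0) + 2*(1)*conj(-1) + 2*(3)*conj(sqrt(3)) + 6*(0)*conj(0) + 6*(0)*conj(0)]
      = (1/24)[(8) + (-8) + (-6*sqrt(3)) + (2) + (0) + (-2) + (6*sqrt(3)) + (0) + (0)] = 0/24 = 0
Hence the multiplicities are chi_1: 1, chi_2: 1, chi_6: 1. Dimension check: dim(chi_5)*dim(chi_5) = 2*2 = 4 and sum (mult * dim) = 1*1 + 1*1 + 1*2 = 4.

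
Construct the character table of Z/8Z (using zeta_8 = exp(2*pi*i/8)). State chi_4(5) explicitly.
Character table of Z/8Z (irreps indexed chi_0,...,chi_7 with chi_k(m) = zeta_8^(k*m), zeta_8 = exp(2*pi*i/8)):
  irrep \ class  {0} (size 1)  {1} (size 1)    {2} (size 1)  {3} (size 1)    {4} (size 1)  {5} (size 1)    {6} (size 1)  {7} (size 1)  
  chi_0          1             1               1             1               1             1               1             1             
  chi_1          1             exp(I*pi/4)     I             exp(3*I*pi/4)   -1            exp(-3*I*pi/4)  -I            exp(-I*pi/4)  
  chi_2          1             I               -1            -I              1             I               -1            -I            
  chi_3          1             exp(3*I*pi/4)   -I            exp(I*pi/4)     -1            exp(-I*pi/4)    I             exp(-3*I*pi/4)
  chi_4          1             -1              1             -1              1             -1              1             -1            
  chi_5          1             exp(-3*I*pi/4)  I             exp(-I*pi/4)    -1            exp(I*pi/4)     -I            exp(3*I*pi/4) 
  chi_6          1             -I              -1            I               1             -I              -1            I             
  chi_7          1             exp(-I*pi/4)    -I            exp(-3*I*pi/4)  -1            exp(3*I*pi/4)   I             exp(I*pi/4)   

Spot check: chi_4(5) = zeta_8^(4*5) = zeta_8^20 = -1.

Derivation: Z/8Z is abelian, so all 8 irreducible complex representations are 1-dimensional. They are given by chi_k(m) = zeta_8^(k*m) for k = 0,...,7. Row orthogonality: sum_m chi_k(m) conj(chi_l(m)) = 8 * [k = l].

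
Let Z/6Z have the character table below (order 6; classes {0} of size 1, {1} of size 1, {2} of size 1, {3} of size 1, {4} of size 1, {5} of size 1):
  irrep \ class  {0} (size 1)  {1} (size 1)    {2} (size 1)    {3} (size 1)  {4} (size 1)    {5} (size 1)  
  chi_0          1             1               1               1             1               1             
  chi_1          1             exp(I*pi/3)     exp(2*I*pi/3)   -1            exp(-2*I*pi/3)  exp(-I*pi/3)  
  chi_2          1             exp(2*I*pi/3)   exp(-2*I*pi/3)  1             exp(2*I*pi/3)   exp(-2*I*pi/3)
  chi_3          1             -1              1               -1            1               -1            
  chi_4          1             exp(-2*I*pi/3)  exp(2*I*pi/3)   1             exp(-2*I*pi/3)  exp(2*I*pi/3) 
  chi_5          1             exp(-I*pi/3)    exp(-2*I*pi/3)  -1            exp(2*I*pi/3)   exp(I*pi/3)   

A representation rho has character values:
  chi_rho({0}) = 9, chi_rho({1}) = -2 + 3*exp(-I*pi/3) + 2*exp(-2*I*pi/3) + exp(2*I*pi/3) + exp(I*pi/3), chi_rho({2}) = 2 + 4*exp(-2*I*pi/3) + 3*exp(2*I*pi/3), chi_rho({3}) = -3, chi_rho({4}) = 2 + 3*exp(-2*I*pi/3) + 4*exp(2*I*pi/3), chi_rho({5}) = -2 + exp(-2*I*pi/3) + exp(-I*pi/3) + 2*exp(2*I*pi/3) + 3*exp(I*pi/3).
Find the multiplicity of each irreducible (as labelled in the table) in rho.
Multiplicities: chi_0: 0, chi_1: 1, chi_2: 1, chi_3: 2, chi_4: 2, chi_5: 3.

Use <chi_rho, chi> = (1/|G|) sum_C |C| * chi_rho(C) * conj(chi(C)) with |G| = 6 for each irreducible chi in the table:
  <chi_rho, chi_0> = (1/6)[1*(9)*conj(1) + 1*(-2 + 3*exp(-I*pi/3) + 2*exp(-2*I*pi/3) + exp(2*I*pi/3) + exp(I*pi/3))*conj(1) + 1*(2 + 4*exp(-2*I*pi/3) + 3*exp(2*I*pi/3))*conj(1) + 1*(-3)*conj(1) + 1*(2 + 3*exp(-2*I*pi/3) + 4*exp(2*I*pi/3))*conj(1) + 1*(-2 + exp(-2*I*pi/3) + exp(-I*pi/3) + 2*exp(2*I*pi/3) + 3*exp(I*pi/3))*conj(1)]
      = (1/6)[(9) + (-2 + 3*exp(-I*pi/3) + 2*exp(-2*I*pi/3) + exp(2*I*pi/3) + exp(I*pi/3)) + (2 + 4*exp(-2*I*pi/3) + 3*exp(2*I*pi/3)) + (-3) + (2 + 3*exp(-2*I*pi/3) + 4*exp(2*I*pi/3)) + (-2 + exp(-2*I*pi/3) + exp(-I*pi/3) + 2*exp(2*I*pi/3) + 3*exp(I*pi/3))] = 0/6 = 0
  <chi_rho, chi_1> = (1/6)[1*(9)*conj(1) + 1*(-2 + 3*exp(-I*pi/3) + 2*exp(-2*I*pi/3) + exp(2*I*pi/3) + exp(I*pi/3))*conj(exp(I*pi/3)) + 1*(2 + 4*exp(-2*I*pi/3) + 3*exp(2*I*pi/3))*conj(exp(2*I*pi/3)) + 1*(-3)*conj(-1) + 1*(2 + 3*exp(-2*I*pi/3) + 4*exp(2*I*pi/3))*conj(exp(-2*I*pi/3)) + 1*(-2 + exp(-2*I*pi/3) + exp(-I*pi/3) + 2*exp(2*I*pi/3) + 3*exp(I*pi/3))*conj(exp(-I*pi/3))]
      = (1/6)[(9) + (-3) + (3 + 2*exp(-2*I*pi/3) + 4*exp(2*I*pi/3)) + (3) + (3 + 4*exp(-2*I*pi/3) + 2*exp(2*I*pi/3)) + (-3)] = 6/6 = 1
  <chi_rho, chi_2> = (1/6)[1*(9)*conj(1) + 1*(-2 + 3*exp(-I*pi/3) + 2*exp(-2*I*pi/3) + exp(2*I*pi/3) + exp(I*pi/3))*conj(exp(2*I*pi/3)) + 1*(2 + 4*exp(-2*I*pi/3) + 3*exp(2*I*pi/3))*conj(exp(-2*I*pi/3)) + 1*(-3)*conj(1) + 1*(2 + 3*exp(-2*I*pi/3) + 4*exp(2*I*pi/3))*conj(exp(2*I*pi/3)) + 1*(-2 + exp(-2*I*pi/3) + exp(-I*pi/3) + 2*exp(2*I*pi/3) + 3*exp(I*pi/3))*conj(exp(-2*I*pi/3))]
      = (1/6)[(9) + (-2 + exp(-I*pi/3) + 2*exp(2*I*pi/3) - 2*exp(-2*I*pi/3)) + (4 + 3*exp(-2*I*pi/3) + 2*exp(2*I*pi/3)) + (-3) + (4 + 2*exp(-2*I*pi/3) + 3*exp(2*I*pi/3)) + (-2 + 2*exp(-2*I*pi/3) - 2*exp(2*I*pi/3) + exp(I*pi/3))] = 6/6 = 1
  <chi_rho, chi_3> = (1/6)[1*(9)*conj(1) + 1*(-2 + 3*exp(-I*pi/3) + 2*exp(-2*I*pi/3) + exp(2*I*pi/3) + exp(I*pi/3))*conj(-1) + 1*(2 + 4*exp(-2*I*pi/3) + 3*exp(2*I*pi/3))*conj(1) + 1*(-3)*conj(-1) + 1*(2 + 3*exp(-2*I*pi/3) + 4*exp(2*I*pi/3))*conj(1) + 1*(-2 + exp(-2*I*pi/3) + exp(-I*pi/3) + 2*exp(2*I*pi/3) + 3*exp(I*pi/3))*conj(-1)]
      = (1/6)[(9) + (2 - exp(I*pi/3) - exp(2*I*pi/3) - 2*exp(-2*I*pi/3) - 3*exp(-I*pi/3)) + (2 + 4*exp(-2*I*pi/3) + 3*exp(2*I*pi/3)) + (3) + (2 + 3*exp(-2*I*pi/3) + 4*exp(2*I*pi/3)) + (2 - 3*exp(I*pi/3) - 2*exp(2*I*pi/3) - exp(-I*pi/3) - exp(-2*I*pi/3))] = 12/6 = 2
  <chi_rho, chi_4> = (1/6)[1*(9)*conj(1) + 1*(-2 + 3*exp(-I*pi/3) + 2*exp(-2*I*pi/3) + exp(2*I*pi/3) + exp(I*pi/3))*conj(exp(-2*I*pi/3)) + 1*(2 + 4*exp(-2*I*pi/3) + 3*exp(2*I*pi/3))*conj(exp(2*I*pi/3)) + 1*(-3)*conj(1) + 1*(2 + 3*exp(-2*I*pi/3) + 4*exp(2*I*pi/3))*conj(exp(-2*I*pi/3)) + 1*(-2 + exp(-2*I*pi/3) + exp(-I*pi/3) + 2*exp(2*I*pi/3) + 3*exp(I*pi/3))*conj(exp(2*I*pi/3))]
      = (1/6)[(9) + (3) + (3 + 2*exp(-2*I*pi/3) + 4*exp(2*I*pi/3)) + (-3) + (3 + 4*exp(-2*I*pi/3) + 2*exp(2*I*pi/3)) + (3)] = 12/6 = 2
  <chi_rho, chi_5> = (1/6)[1*(9)*conj(1) + 1*(-2 + 3*exp(-I*pi/3) + 2*exp(-2*I*pi/3) + exp(2*I*pi/3) + exp(I*pi/3))*conj(exp(-I*pi/3)) + 1*(2 + 4*exp(-2*I*pi/3) + 3*exp(2*I*pi/3))*conj(exp(-2*I*pi/3)) + 1*(-3)*conj(-1) + 1*(2 + 3*exp(-2*I*pi/3) + 4*exp(2*I*pi/3))*conj(exp(2*I*pi/3)) + 1*(-2 + exp(-2*I*pi/3) + exp(-I*pi/3) + 2*exp(2*I*pi/3) + 3*exp(I*pi/3))*conj(exp(I*pi/3))]
      = (1/6)[(9) + (2 - 2*exp(I*pi/3) + 2*exp(-I*pi/3) + exp(2*I*pi/3)) + (4 + 3*exp(-2*I*pi/3) + 2*exp(2*I*pi/3)) + (3) + (4 + 2*exp(-2*I*pi/3) + 3*exp(2*I*pi/3)) + (2 + exp(-2*I*pi/3) - 2*exp(-I*pi/3) + 2*exp(I*pi/3))] = 18/6 = 3
(Exp terms are combined using exp(i*s)*conj(exp(i*t)) = exp(i*(s-t)), and sums of them are collapsed using the identity that for every m > 1 the m distinct m-th roots of unity sum to 0, e.g. 1 + exp(2*I*pi/3) + exp(-2*I*pi/3) = 0.)
Dimension check: dim(rho) = sum (mult * dim) = 0*1 + 1*1 + 1*1 + 2*1 + 2*1 + 3*1 = 9 = chi_rho(e) = 9.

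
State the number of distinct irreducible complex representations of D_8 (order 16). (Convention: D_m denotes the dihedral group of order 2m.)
7

Derivation: The number of irreducible complex representations of a finite group equals its number of conjugacy classes. D_8 has 7 conjugacy classes (n/2 + 3 for n even), so D_8 (order 16) has exactly 7 irreducible complex representations.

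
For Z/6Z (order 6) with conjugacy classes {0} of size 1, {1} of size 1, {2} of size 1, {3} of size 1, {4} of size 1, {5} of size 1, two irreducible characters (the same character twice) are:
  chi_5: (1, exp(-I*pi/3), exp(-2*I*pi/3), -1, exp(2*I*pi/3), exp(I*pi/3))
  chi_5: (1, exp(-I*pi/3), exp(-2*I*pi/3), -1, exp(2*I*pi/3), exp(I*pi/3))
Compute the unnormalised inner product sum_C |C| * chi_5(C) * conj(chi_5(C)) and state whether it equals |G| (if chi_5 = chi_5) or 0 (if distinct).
Sum = 6 = |G| = 6; so <chi_5, chi_5> = 1 (norm-1 confirms irreducibility).

Justification: Compute term by term over conjugacy classes (|C| * chi_5(C) * conj(chi_5(C))):
  1*(1)*conj(1) + 1*(exp(-I*pi/3))*conj(exp(-I*pi/3)) + 1*(exp(-2*I*pi/3))*conj(exp(-2*I*pi/3)) + 1*(-1)*conj(-1) + 1*(exp(2*I*pi/3))*conj(exp(2*I*pi/3)) + 1*(exp(I*pi/3))*conj(exp(I*pi/3))
  = (1) + (1) + (1) + (1) + (1) + (1)
  = 6.
(Exp terms are combined using exp(i*s)*conj(exp(i*t)) = exp(i*(s-t)), and sums of them are collapsed using the identity that for every m > 1 the m distinct m-th roots of unity sum to 0, e.g. 1 + exp(2*I*pi/3) + exp(-2*I*pi/3) = 0.)
Dividing by |G| = 6 gives 6/6 = 1, matching the row-orthogonality relation <chi_5, chi_5> = [chi_5 = chi_5].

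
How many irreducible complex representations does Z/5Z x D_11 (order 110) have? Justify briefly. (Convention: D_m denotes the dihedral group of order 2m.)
35

Details: The number of irreducible complex representations of a finite group equals its number of conjugacy classes. For a direct product, #classes(G x H) = #classes(G) * #classes(H). Z/5Z has 5 classes (abelian), D_11 has 7 classes, so 5 * 7 = 35, so Z/5Z x D_11 (order 110) has exactly 35 irreducible complex representations.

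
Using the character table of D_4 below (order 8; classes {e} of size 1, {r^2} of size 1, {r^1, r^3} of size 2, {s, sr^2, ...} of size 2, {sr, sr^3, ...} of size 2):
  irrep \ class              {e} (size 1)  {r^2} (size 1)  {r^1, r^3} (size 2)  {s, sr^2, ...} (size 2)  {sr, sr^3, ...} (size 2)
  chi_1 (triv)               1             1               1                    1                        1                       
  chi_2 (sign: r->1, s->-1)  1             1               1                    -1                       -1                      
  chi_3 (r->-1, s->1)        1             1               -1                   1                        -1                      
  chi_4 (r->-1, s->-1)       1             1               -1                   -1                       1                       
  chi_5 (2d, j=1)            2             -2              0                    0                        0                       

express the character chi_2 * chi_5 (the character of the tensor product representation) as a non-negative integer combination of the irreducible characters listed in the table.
chi_2 tensor chi_5 = chi_5 (all other irreducibles have multiplicity 0).

Argument: The character of a tensor product is the pointwise product (chi_2 * chi_5)(C) = chi_2(C) * chi_5(C):
  {e}: (1)*(2), {r^2}: (1)*(-2), {r^1, r^3}: (1)*(0), {s, sr^2, ...}: (-1)*(0), {sr, sr^3, ...}: (-1)*(0)
so (chi_2 * chi_5) takes values
  {e} -> 2, {r^2} -> -2, {r^1, r^3} -> 0, {s, sr^2, ...} -> 0, {sr, sr^3, ...} -> 0.
Now take the inner product of this character with each irreducible chi from the table, <chi_2*chi_5, chi> = (1/8) sum_C |C| (chi_2*chi_5)(C) conj(chi(C)):
  <chi_2*chi_5, chi_1> = (1/8)[1*(2)*conj(1) + 1*(-2)*conj(1) + 2*(0)*conj(1) + 2*(0)*conj(1) + 2*(0)*conj(1)]
      = (1/8)[(2) + (-2) + (0) + (0) + (0)] = 0/8 = 0
  <chi_2*chi_5, chi_2> = (1/8)[1*(2)*conj(1) + 1*(-2)*conj(1) + 2*(0)*conj(1) + 2*(0)*conj(-1) + 2*(0)*conj(-1)]
      = (1/8)[(2) + (-2) + (0) + (0) + (0)] = 0/8 = 0
  <chi_2*chi_5, chi_3> = (1/8)[1*(2)*conj(1) + 1*(-2)*conj(1) + 2*(0)*conj(-1) + 2*(0)*conj(1) + 2*(0)*conj(-1)]
      = (1/8)[(2) + (-2) + (0) + (0) + (0)] = 0/8 = 0
  <chi_2*chi_5, chi_4> = (1/8)[1*(2)*conj(1) + 1*(-2)*conj(1) + 2*(0)*conj(-1) + 2*(0)*conj(-1) + 2*(0)*conj(1)]
      = (1/8)[(2) + (-2) + (0) + (0) + (0)] = 0/8 = 0
  <chi_2*chi_5, chi_5> = (1/8)[1*(2)*conj(2) + 1*(-2)*conj(-2) + 2*(0)*conj(0) + 2*(0)*conj(0) + 2*(0)*conj(0)]
      = (1/8)[(4) + (4) + (0) + (0) + (0)] = 8/8 = 1
Hence the multiplicities are chi_5: 1. Dimension check: dim(chi_2)*dim(chi_5) = 1*2 = 2 and sum (mult * dim) = 1*2 = 2.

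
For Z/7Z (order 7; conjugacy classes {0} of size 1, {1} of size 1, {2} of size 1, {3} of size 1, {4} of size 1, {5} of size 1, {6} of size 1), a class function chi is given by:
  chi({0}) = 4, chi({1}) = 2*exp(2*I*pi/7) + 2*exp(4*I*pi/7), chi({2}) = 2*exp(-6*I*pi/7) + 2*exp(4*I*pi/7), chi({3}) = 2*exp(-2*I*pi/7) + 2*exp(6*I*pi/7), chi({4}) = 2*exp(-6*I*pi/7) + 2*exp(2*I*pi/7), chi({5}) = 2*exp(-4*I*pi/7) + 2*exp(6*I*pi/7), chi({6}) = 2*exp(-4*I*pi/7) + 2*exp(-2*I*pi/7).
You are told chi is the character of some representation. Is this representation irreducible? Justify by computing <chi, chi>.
Not irreducible (reducible): <chi, chi> = 8 > 1.

Derivation: <chi, chi> = (1/|G|) sum_C |C| * |chi(C)|^2 = (1/7)[1*|4|^2 + 1*|2*exp(2*I*pi/7) + 2*exp(4*I*pi/7)|^2 + 1*|2*exp(-6*I*pi/7) + 2*exp(4*I*pi/7)|^2 + 1*|2*exp(-2*I*pi/7) + 2*exp(6*I*pi/7)|^2 + 1*|2*exp(-6*I*pi/7) + 2*exp(2*I*pi/7)|^2 + 1*|2*exp(-4*I*pi/7) + 2*exp(6*I*pi/7)|^2 + 1*|2*exp(-4*I*pi/7) + 2*exp(-2*I*pi/7)|^2]
  = (1/7)[(16) + (8 + 4*exp(-2*I*pi/7) + 4*exp(2*I*pi/7)) + (8 + 4*exp(-4*I*pi/7) + 4*exp(4*I*pi/7)) + (8 + 4*exp(-6*I*pi/7) + 4*exp(6*I*pi/7)) + (8 + 4*exp(-6*I*pi/7) + 4*exp(6*I*pi/7)) + (8 + 4*exp(-4*I*pi/7) + 4*exp(4*I*pi/7)) + (8 + 4*exp(-2*I*pi/7) + 4*exp(2*I*pi/7))] = 56/7 = 8.
(Exp terms are combined using exp(i*s)*conj(exp(i*t)) = exp(i*(s-t)), and sums of them are collapsed using the identity that for every m > 1 the m distinct m-th roots of unity sum to 0, e.g. 1 + exp(2*I*pi/3) + exp(-2*I*pi/3) = 0.)
A character is irreducible iff <chi, chi> = 1, so this representation is reducible.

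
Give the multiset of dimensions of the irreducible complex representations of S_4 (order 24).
Dimensions: 1, 1, 2, 3, 3

Justification: There are 5 irreducibles (= number of conjugacy classes). Their dimensions d_i satisfy sum d_i^2 = |G| = 24: 1 + 1 + 4 + 9 + 9 = 24.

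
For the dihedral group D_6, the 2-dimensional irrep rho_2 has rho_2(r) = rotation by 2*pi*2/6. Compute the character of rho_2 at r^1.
chi_{rho_2}(r^1) = 2*cos(2*pi*2*1/6) = -1

rho_2(r^1) is rotation by angle 2*pi*2*1/6, whose trace is 2*cos(2*pi*2*1/6) = -1.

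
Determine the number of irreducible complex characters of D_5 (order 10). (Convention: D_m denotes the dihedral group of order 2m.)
4

Derivation: The number of irreducible complex representations of a finite group equals its number of conjugacy classes. D_5 has 4 conjugacy classes ((n+3)/2 for n odd), so D_5 (order 10) has exactly 4 irreducible complex representations.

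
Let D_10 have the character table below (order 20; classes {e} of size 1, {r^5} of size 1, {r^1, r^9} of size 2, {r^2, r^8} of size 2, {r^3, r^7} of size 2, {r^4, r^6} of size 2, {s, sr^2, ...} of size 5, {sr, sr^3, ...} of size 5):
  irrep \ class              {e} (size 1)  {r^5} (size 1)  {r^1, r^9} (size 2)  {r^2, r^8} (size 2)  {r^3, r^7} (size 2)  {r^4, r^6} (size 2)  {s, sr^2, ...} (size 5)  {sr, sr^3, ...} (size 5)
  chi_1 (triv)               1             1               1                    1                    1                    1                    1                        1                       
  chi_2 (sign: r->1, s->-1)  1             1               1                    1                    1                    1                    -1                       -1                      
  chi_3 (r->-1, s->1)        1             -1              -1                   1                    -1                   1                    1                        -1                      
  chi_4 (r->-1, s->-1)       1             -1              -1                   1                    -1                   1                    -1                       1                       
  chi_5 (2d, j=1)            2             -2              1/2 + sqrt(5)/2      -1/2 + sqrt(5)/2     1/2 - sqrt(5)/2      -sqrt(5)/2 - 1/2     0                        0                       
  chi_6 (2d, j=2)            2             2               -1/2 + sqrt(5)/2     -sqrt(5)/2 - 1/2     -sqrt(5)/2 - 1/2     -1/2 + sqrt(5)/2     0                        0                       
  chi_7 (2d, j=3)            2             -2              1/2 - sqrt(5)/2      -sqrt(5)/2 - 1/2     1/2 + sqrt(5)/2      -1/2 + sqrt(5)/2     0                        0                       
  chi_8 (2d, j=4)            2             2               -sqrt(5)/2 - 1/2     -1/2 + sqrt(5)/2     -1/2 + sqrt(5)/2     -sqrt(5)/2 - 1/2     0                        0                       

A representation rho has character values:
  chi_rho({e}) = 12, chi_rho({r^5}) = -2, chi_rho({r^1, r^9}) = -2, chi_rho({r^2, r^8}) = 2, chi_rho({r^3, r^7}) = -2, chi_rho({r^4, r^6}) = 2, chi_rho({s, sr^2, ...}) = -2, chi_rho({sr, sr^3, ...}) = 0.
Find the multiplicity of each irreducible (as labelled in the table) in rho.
Multiplicities: chi_1: 0, chi_2: 1, chi_3: 1, chi_4: 2, chi_5: 1, chi_6: 1, chi_7: 1, chi_8: 1.

Justification: Use <chi_rho, chi> = (1/|G|) sum_C |C| * chi_rho(C) * conj(chi(C)) with |G| = 20 for each irreducible chi in the table:
  <chi_rho, chi_1> = (1/20)[1*(12)*conj(1) + 1*(-2)*conj(1) + 2*(-2)*conj(1) + 2*(2)*conj(1) + 2*(-2)*conj(1) + 2*(2)*conj(1) + 5*(-2)*conj(1) + 5*(0)*conj(1)]
      = (1/20)[(12) + (-2) + (-4) + (4) + (-4) + (4) + (-10) + (0)] = 0/20 = 0
  <chi_rho, chi_2> = (1/20)[1*(12)*conj(1) + 1*(-2)*conj(1) + 2*(-2)*conj(1) + 2*(2)*conj(1) + 2*(-2)*conj(1) + 2*(2)*conj(1) + 5*(-2)*conj(-1) + 5*(0)*conj(-1)]
      = (1/20)[(12) + (-2) + (-4) + (4) + (-4) + (4) + (10) + (0)] = 20/20 = 1
  <chi_rho, chi_3> = (1/20)[1*(12)*conj(1) + 1*(-2)*conj(-1) + 2*(-2)*conj(-1) + 2*(2)*conj(1) + 2*(-2)*conj(-1) + 2*(2)*conj(1) + 5*(-2)*conj(1) + 5*(0)*conj(-1)]
      = (1/20)[(12) + (2) + (4) + (4) + (4) + (4) + (-10) + (0)] = 20/20 = 1
  <chi_rho, chi_4> = (1/20)[1*(12)*conj(1) + 1*(-2)*conj(-1) + 2*(-2)*conj(-1) + 2*(2)*conj(1) + 2*(-2)*conj(-1) + 2*(2)*conj(1) + 5*(-2)*conj(-1) + 5*(0)*conj(1)]
      = (1/20)[(12) + (2) + (4) + (4) + (4) + (4) + (10) + (0)] = 40/20 = 2
  <chi_rho, chi_5> = (1/20)[1*(12)*conj(2) + 1*(-2)*conj(-2) + 2*(-2)*conj(1/2 + sqrt(5)/2) + 2*(2)*conj(-1/2 + sqrt(5)/2) + 2*(-2)*conj(1/2 - sqrt(5)/2) + 2*(2)*conj(-sqrt(5)/2 - 1/2) + 5*(-2)*conj(0) + 5*(0)*conj(0)]
      = (1/20)[(24) + (4) + (-2*sqrt(5) - 2) + (-2 + 2*sqrt(5)) + (-2 + 2*sqrt(5)) + (-2*sqrt(5) - 2) + (0) + (0)] = 20/20 = 1
  <chi_rho, chi_6> = (1/20)[1*(12)*conj(2) + 1*(-2)*conj(2) + 2*(-2)*conj(-1/2 + sqrt(5)/2) + 2*(2)*conj(-sqrt(5)/2 - 1/2) + 2*(-2)*conj(-sqrt(5)/2 - 1/2) + 2*(2)*conj(-1/2 + sqrt(5)/2) + 5*(-2)*conj(0) + 5*(0)*conj(0)]
      = (1/20)[(24) + (-4) + (2 - 2*sqrt(5)) + (-2*sqrt(5) - 2) + (2 + 2*sqrt(5)) + (-2 + 2*sqrt(5)) + (0) + (0)] = 20/20 = 1
  <chi_rho, chi_7> = (1/20)[1*(12)*conj(2) + 1*(-2)*conj(-2) + 2*(-2)*conj(1/2 - sqrt(5)/2) + 2*(2)*conj(-sqrt(5)/2 - 1/2) + 2*(-2)*conj(1/2 + sqrt(5)/2) + 2*(2)*conj(-1/2 + sqrt(5)/2) + 5*(-2)*conj(0) + 5*(0)*conj(0)]
      = (1/20)[(24) + (4) + (-2 + 2*sqrt(5)) + (-2*sqrt(5) - 2) + (-2*sqrt(5) - 2) + (-2 + 2*sqrt(5)) + (0) + (0)] = 20/20 = 1
  <chi_rho, chi_8> = (1/20)[1*(12)*conj(2) + 1*(-2)*conj(2) + 2*(-2)*conj(-sqrt(5)/2 - 1/2) + 2*(2)*conj(-1/2 + sqrt(5)/2) + 2*(-2)*conj(-1/2 + sqrt(5)/2) + 2*(2)*conj(-sqrt(5)/2 - 1/2) + 5*(-2)*conj(0) + 5*(0)*conj(0)]
      = (1/20)[(24) + (-4) + (2 + 2*sqrt(5)) + (-2 + 2*sqrt(5)) + (2 - 2*sqrt(5)) + (-2*sqrt(5) - 2) + (0) + (0)] = 20/20 = 1
Dimension check: dim(rho) = sum (mult * dim) = 0*1 + 1*1 + 1*1 + 2*1 + 1*2 + 1*2 + 1*2 + 1*2 = 12 = chi_rho(e) = 12.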